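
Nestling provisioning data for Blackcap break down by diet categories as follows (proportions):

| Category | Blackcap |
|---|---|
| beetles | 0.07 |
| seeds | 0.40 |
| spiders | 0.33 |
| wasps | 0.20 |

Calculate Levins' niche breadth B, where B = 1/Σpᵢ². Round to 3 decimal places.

Σpᵢ² = 0.07² + 0.40² + 0.33² + 0.20² = 0.0049 + 0.1600 + 0.1089 + 0.0400 = 0.3138
B = 1 / 0.3138 = 3.18674

3.187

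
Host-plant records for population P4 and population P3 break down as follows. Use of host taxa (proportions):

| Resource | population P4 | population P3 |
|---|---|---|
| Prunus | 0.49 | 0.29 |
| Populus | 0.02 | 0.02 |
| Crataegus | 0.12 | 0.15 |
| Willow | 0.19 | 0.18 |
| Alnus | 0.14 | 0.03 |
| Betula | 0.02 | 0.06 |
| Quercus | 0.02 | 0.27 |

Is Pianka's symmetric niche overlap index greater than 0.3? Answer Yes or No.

Yes

Σ p₁ᵢp₂ᵢ = 0.1421 + 0.0004 + 0.0180 + 0.0342 + 0.0042 + 0.0012 + 0.0054 = 0.2055
Σp_1ᵢ² = 0.49² + 0.02² + 0.12² + 0.19² + 0.14² + 0.02² + 0.02² = 0.2401 + 0.0004 + 0.0144 + 0.0361 + 0.0196 + 0.0004 + 0.0004 = 0.3114
Σp_2ᵢ² = 0.29² + 0.02² + 0.15² + 0.18² + 0.03² + 0.06² + 0.27² = 0.0841 + 0.0004 + 0.0225 + 0.0324 + 0.0009 + 0.0036 + 0.0729 = 0.2168
O = 0.2055 / √(0.3114 × 0.2168) = 0.2055 / 0.25983 = 0.7909
O = 0.7909 > 0.3 → Yes.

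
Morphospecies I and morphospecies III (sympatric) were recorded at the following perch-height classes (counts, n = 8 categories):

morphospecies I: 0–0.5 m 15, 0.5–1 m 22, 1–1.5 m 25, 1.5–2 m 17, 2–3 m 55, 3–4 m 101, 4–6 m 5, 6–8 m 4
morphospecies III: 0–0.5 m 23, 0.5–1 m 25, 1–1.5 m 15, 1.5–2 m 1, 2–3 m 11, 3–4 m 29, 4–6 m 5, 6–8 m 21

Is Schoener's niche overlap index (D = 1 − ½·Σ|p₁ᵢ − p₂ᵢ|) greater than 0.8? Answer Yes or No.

No

Proportions for morphospecies I (n=244): 15/244=0.0615, 22/244=0.0902, 25/244=0.1025, 17/244=0.0697, 55/244=0.2254, 101/244=0.4139, 5/244=0.0205, 4/244=0.0164
Proportions for morphospecies III (n=130): 23/130=0.1769, 25/130=0.1923, 15/130=0.1154, 1/130=0.0077, 11/130=0.0846, 29/130=0.2231, 5/130=0.0385, 21/130=0.1615
Σ|p₁ᵢ − p₂ᵢ| = 0.1154 + 0.1021 + 0.0129 + 0.0620 + 0.1408 + 0.1908 + 0.0180 + 0.1451 = 0.7871
D = 1 − ½ × 0.7871 = 1 − 0.39355 = 0.60645
D = 0.60645 < 0.8 → No.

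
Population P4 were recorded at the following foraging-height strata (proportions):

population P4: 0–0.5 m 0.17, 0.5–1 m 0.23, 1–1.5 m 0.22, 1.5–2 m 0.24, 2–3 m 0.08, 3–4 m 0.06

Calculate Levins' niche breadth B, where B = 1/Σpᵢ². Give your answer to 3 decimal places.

5.056

Σpᵢ² = 0.17² + 0.23² + 0.22² + 0.24² + 0.08² + 0.06² = 0.0289 + 0.0529 + 0.0484 + 0.0576 + 0.0064 + 0.0036 = 0.1978
B = 1 / 0.1978 = 5.05561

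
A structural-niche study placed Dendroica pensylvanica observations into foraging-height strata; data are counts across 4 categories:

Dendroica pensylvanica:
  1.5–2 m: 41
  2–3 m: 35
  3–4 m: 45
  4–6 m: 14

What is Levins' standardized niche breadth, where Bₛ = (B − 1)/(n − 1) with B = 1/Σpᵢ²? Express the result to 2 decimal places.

Proportions for Dendroica pensylvanica (n=135): 41/135=0.3037, 35/135=0.2593, 45/135=0.3333, 14/135=0.1037
Σpᵢ² = 0.3037² + 0.2593² + 0.3333² + 0.1037² = 0.092234 + 0.067236 + 0.111089 + 0.010754 = 0.281313
B = 1 / 0.281313 = 3.5548
Bₛ = (B − 1)/(n − 1) = (3.5548 − 1)/(4 − 1) = 2.5548/3 = 0.8516

0.85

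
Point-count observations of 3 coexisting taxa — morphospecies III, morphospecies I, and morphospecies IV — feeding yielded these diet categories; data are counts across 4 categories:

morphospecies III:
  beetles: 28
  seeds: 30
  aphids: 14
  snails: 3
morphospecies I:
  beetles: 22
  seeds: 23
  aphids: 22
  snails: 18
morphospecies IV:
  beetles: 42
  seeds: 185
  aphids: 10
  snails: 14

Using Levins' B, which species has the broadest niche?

Proportions for morphospecies III (n=75): 28/75=0.3733, 30/75=0.4000, 14/75=0.1867, 3/75=0.0400
Proportions for morphospecies I (n=85): 22/85=0.2588, 23/85=0.2706, 22/85=0.2588, 18/85=0.2118
Proportions for morphospecies IV (n=251): 42/251=0.1673, 185/251=0.7371, 10/251=0.0398, 14/251=0.0558
Σp_IIIᵢ² = 0.3733² + 0.4000² + 0.1867² + 0.0400² = 0.139353 + 0.160000 + 0.034857 + 0.001600 = 0.335810
B_III = 1 / 0.335810 = 2.9779
Σp_Iᵢ² = 0.2588² + 0.2706² + 0.2588² + 0.2118² = 0.066977 + 0.073224 + 0.066977 + 0.044859 = 0.252037
B_I = 1 / 0.252037 = 3.9677
Σp_IVᵢ² = 0.1673² + 0.7371² + 0.0398² + 0.0558² = 0.027989 + 0.543316 + 0.001584 + 0.003114 = 0.576003
B_IV = 1 / 0.576003 = 1.7361
Highest B → broadest niche (most generalist): morphospecies I (B = 3.97).

morphospecies I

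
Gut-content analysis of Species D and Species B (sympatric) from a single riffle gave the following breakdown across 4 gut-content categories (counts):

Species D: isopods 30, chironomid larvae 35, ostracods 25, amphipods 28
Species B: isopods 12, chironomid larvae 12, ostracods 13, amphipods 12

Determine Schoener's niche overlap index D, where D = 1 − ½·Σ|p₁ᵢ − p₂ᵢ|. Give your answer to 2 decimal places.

Proportions for Species D (n=118): 30/118=0.2542, 35/118=0.2966, 25/118=0.2119, 28/118=0.2373
Proportions for Species B (n=49): 12/49=0.2449, 12/49=0.2449, 13/49=0.2653, 12/49=0.2449
Σ|p₁ᵢ − p₂ᵢ| = 0.0093 + 0.0517 + 0.0534 + 0.0076 = 0.1220
D = 1 − ½ × 0.1220 = 1 − 0.06100 = 0.93900

0.94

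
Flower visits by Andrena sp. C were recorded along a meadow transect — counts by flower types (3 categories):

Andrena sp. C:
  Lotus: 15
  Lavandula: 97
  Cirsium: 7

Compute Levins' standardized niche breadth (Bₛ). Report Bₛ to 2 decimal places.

0.23

Proportions for Andrena sp. C (n=119): 15/119=0.1261, 97/119=0.8151, 7/119=0.0588
Σpᵢ² = 0.1261² + 0.8151² + 0.0588² = 0.015901 + 0.664388 + 0.003457 = 0.683746
B = 1 / 0.683746 = 1.4625
Bₛ = (B − 1)/(n − 1) = (1.4625 − 1)/(3 − 1) = 0.4625/2 = 0.2313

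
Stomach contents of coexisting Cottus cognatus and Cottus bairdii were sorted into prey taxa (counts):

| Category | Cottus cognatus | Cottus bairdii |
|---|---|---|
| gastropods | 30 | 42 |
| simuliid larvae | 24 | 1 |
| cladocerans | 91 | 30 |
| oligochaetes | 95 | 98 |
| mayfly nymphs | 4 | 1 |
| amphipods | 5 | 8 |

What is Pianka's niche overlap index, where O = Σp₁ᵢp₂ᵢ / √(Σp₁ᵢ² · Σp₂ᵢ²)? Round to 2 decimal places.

0.88

Proportions for Cottus cognatus (n=249): 30/249=0.1205, 24/249=0.0964, 91/249=0.3655, 95/249=0.3815, 4/249=0.0161, 5/249=0.0201
Proportions for Cottus bairdii (n=180): 42/180=0.2333, 1/180=0.0056, 30/180=0.1667, 98/180=0.5444, 1/180=0.0056, 8/180=0.0444
Σ p₁ᵢp₂ᵢ = 0.028113 + 0.000540 + 0.060929 + 0.207689 + 0.000090 + 0.000892 = 0.298253
Σp_1ᵢ² = 0.1205² + 0.0964² + 0.3655² + 0.3815² + 0.0161² + 0.0201² = 0.014520 + 0.009293 + 0.133590 + 0.145542 + 0.000259 + 0.000404 = 0.303608
Σp_2ᵢ² = 0.2333² + 0.0056² + 0.1667² + 0.5444² + 0.0056² + 0.0444² = 0.054429 + 0.000031 + 0.027789 + 0.296371 + 0.000031 + 0.001971 = 0.380622
O = 0.298253 / √(0.303608 × 0.380622) = 0.298253 / 0.3399410 = 0.8774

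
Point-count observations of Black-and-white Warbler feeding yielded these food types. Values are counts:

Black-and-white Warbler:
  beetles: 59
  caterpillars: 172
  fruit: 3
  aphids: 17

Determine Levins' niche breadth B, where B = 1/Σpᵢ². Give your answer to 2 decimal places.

Proportions for Black-and-white Warbler (n=251): 59/251=0.2351, 172/251=0.6853, 3/251=0.0120, 17/251=0.0677
Σpᵢ² = 0.2351² + 0.6853² + 0.0120² + 0.0677² = 0.055272 + 0.469636 + 0.000144 + 0.004583 = 0.529635
B = 1 / 0.529635 = 1.8881

1.89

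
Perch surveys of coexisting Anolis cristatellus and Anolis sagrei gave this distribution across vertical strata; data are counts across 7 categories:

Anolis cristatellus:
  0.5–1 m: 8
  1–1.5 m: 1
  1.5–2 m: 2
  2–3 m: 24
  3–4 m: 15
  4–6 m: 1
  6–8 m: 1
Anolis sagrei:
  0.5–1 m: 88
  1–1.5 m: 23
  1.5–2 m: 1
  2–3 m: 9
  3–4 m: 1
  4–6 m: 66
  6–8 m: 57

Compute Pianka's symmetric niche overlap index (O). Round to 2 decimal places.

Proportions for Anolis cristatellus (n=52): 8/52=0.1538, 1/52=0.0192, 2/52=0.0385, 24/52=0.4615, 15/52=0.2885, 1/52=0.0192, 1/52=0.0192
Proportions for Anolis sagrei (n=245): 88/245=0.3592, 23/245=0.0939, 1/245=0.0041, 9/245=0.0367, 1/245=0.0041, 66/245=0.2694, 57/245=0.2327
Σ p₁ᵢp₂ᵢ = 0.055245 + 0.001803 + 0.000158 + 0.016937 + 0.001183 + 0.005172 + 0.004468 = 0.084966
Σp_1ᵢ² = 0.1538² + 0.0192² + 0.0385² + 0.4615² + 0.2885² + 0.0192² + 0.0192² = 0.023654 + 0.000369 + 0.001482 + 0.212982 + 0.083232 + 0.000369 + 0.000369 = 0.322457
Σp_2ᵢ² = 0.3592² + 0.0939² + 0.0041² + 0.0367² + 0.0041² + 0.2694² + 0.2327² = 0.129025 + 0.008817 + 0.000017 + 0.001347 + 0.000017 + 0.072576 + 0.054149 = 0.265948
O = 0.084966 / √(0.322457 × 0.265948) = 0.084966 / 0.2928426 = 0.2901

0.29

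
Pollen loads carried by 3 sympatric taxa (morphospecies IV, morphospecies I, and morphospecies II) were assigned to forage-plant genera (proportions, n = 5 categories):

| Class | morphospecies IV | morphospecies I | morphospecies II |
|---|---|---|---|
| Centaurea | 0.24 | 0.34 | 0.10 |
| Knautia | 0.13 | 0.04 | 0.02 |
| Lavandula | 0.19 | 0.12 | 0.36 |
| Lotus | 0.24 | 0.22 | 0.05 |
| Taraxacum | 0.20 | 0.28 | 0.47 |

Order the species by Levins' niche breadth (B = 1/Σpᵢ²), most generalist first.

morphospecies IV > morphospecies I > morphospecies II

Σp_IVᵢ² = 0.24² + 0.13² + 0.19² + 0.24² + 0.20² = 0.0576 + 0.0169 + 0.0361 + 0.0576 + 0.0400 = 0.2082
B_IV = 1 / 0.2082 = 4.8031
Σp_Iᵢ² = 0.34² + 0.04² + 0.12² + 0.22² + 0.28² = 0.1156 + 0.0016 + 0.0144 + 0.0484 + 0.0784 = 0.2584
B_I = 1 / 0.2584 = 3.8700
Σp_IIᵢ² = 0.10² + 0.02² + 0.36² + 0.05² + 0.47² = 0.0100 + 0.0004 + 0.1296 + 0.0025 + 0.2209 = 0.3634
B_II = 1 / 0.3634 = 2.7518
Ranking by B (broadest → narrowest): morphospecies IV (4.80) > morphospecies I (3.87) > morphospecies II (2.75)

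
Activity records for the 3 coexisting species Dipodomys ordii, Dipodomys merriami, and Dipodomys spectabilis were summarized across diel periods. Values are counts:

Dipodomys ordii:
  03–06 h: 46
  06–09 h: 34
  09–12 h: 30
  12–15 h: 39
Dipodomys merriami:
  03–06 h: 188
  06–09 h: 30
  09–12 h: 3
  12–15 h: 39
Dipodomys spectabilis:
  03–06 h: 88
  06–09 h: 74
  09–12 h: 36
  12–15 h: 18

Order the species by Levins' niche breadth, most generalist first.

Proportions for Dipodomys ordii (n=149): 46/149=0.3087, 34/149=0.2282, 30/149=0.2013, 39/149=0.2617
Proportions for Dipodomys merriami (n=260): 188/260=0.7231, 30/260=0.1154, 3/260=0.0115, 39/260=0.1500
Proportions for Dipodomys spectabilis (n=216): 88/216=0.4074, 74/216=0.3426, 36/216=0.1667, 18/216=0.0833
Σp_ordiᵢ² = 0.3087² + 0.2282² + 0.2013² + 0.2617² = 0.095296 + 0.052075 + 0.040522 + 0.068487 = 0.256380
B_ordi = 1 / 0.256380 = 3.9005
Σp_merrᵢ² = 0.7231² + 0.1154² + 0.0115² + 0.1500² = 0.522874 + 0.013317 + 0.000132 + 0.022500 = 0.558823
B_merr = 1 / 0.558823 = 1.7895
Σp_specᵢ² = 0.4074² + 0.3426² + 0.1667² + 0.0833² = 0.165975 + 0.117375 + 0.027789 + 0.006939 = 0.318078
B_spec = 1 / 0.318078 = 3.1439
Ranking by B (broadest → narrowest): Dipodomys ordii (3.90) > Dipodomys spectabilis (3.14) > Dipodomys merriami (1.79)

Dipodomys ordii > Dipodomys spectabilis > Dipodomys merriami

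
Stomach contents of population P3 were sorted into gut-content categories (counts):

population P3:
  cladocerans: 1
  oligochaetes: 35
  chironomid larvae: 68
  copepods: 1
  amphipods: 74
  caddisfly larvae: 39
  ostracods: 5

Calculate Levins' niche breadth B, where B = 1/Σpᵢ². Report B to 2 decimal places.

3.86

Proportions for population P3 (n=223): 1/223=0.0045, 35/223=0.1570, 68/223=0.3049, 1/223=0.0045, 74/223=0.3318, 39/223=0.1749, 5/223=0.0224
Σpᵢ² = 0.0045² + 0.1570² + 0.3049² + 0.0045² + 0.3318² + 0.1749² + 0.0224² = 0.000020 + 0.024649 + 0.092964 + 0.000020 + 0.110091 + 0.030590 + 0.000502 = 0.258836
B = 1 / 0.258836 = 3.8635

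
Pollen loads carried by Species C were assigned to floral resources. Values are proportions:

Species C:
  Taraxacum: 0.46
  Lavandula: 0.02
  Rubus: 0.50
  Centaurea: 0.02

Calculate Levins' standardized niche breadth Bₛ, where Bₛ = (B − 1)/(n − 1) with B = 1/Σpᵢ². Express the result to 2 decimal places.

0.39

Σpᵢ² = 0.46² + 0.02² + 0.50² + 0.02² = 0.2116 + 0.0004 + 0.2500 + 0.0004 = 0.4624
B = 1 / 0.4624 = 2.1626
Bₛ = (B − 1)/(n − 1) = (2.1626 − 1)/(4 − 1) = 1.1626/3 = 0.3875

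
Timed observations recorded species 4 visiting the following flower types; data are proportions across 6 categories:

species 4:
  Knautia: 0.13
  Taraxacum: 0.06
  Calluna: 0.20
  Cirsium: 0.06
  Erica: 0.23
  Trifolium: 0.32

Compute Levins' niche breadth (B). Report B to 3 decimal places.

4.558

Σpᵢ² = 0.13² + 0.06² + 0.20² + 0.06² + 0.23² + 0.32² = 0.0169 + 0.0036 + 0.0400 + 0.0036 + 0.0529 + 0.1024 = 0.2194
B = 1 / 0.2194 = 4.55789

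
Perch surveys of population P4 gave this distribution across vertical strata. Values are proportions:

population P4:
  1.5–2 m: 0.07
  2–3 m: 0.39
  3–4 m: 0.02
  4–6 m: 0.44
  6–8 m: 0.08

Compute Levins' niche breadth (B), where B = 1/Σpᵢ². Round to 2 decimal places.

2.80

Σpᵢ² = 0.07² + 0.39² + 0.02² + 0.44² + 0.08² = 0.0049 + 0.1521 + 0.0004 + 0.1936 + 0.0064 = 0.3574
B = 1 / 0.3574 = 2.7980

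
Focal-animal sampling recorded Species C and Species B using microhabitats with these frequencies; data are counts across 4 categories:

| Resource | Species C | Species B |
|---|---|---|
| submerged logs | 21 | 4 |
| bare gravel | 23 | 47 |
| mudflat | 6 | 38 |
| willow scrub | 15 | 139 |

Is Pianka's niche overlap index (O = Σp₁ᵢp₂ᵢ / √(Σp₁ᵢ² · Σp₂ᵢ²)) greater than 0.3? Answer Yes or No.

Proportions for Species C (n=65): 21/65=0.3231, 23/65=0.3538, 6/65=0.0923, 15/65=0.2308
Proportions for Species B (n=228): 4/228=0.0175, 47/228=0.2061, 38/228=0.1667, 139/228=0.6096
Σ p₁ᵢp₂ᵢ = 0.005654 + 0.072918 + 0.015386 + 0.140696 = 0.234654
Σp_1ᵢ² = 0.3231² + 0.3538² + 0.0923² + 0.2308² = 0.104394 + 0.125174 + 0.008519 + 0.053269 = 0.291356
Σp_2ᵢ² = 0.0175² + 0.2061² + 0.1667² + 0.6096² = 0.000306 + 0.042477 + 0.027789 + 0.371612 = 0.442184
O = 0.234654 / √(0.291356 × 0.442184) = 0.234654 / 0.3589331 = 0.6538
O = 0.6538 > 0.3 → Yes.

Yes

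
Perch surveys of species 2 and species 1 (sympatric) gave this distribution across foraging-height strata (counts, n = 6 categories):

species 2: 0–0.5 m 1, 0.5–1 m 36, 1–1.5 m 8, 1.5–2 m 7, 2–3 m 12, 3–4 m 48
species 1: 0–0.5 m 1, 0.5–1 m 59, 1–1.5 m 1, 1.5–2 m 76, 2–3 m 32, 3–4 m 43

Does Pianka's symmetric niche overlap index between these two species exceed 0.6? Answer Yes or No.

Yes

Proportions for species 2 (n=112): 1/112=0.0089, 36/112=0.3214, 8/112=0.0714, 7/112=0.0625, 12/112=0.1071, 48/112=0.4286
Proportions for species 1 (n=212): 1/212=0.0047, 59/212=0.2783, 1/212=0.0047, 76/212=0.3585, 32/212=0.1509, 43/212=0.2028
Σ p₁ᵢp₂ᵢ = 0.000042 + 0.089446 + 0.000336 + 0.022406 + 0.016161 + 0.086920 = 0.215311
Σp_1ᵢ² = 0.0089² + 0.3214² + 0.0714² + 0.0625² + 0.1071² + 0.4286² = 0.000079 + 0.103298 + 0.005098 + 0.003906 + 0.011470 + 0.183698 = 0.307549
Σp_2ᵢ² = 0.0047² + 0.2783² + 0.0047² + 0.3585² + 0.1509² + 0.2028² = 0.000022 + 0.077451 + 0.000022 + 0.128522 + 0.022771 + 0.041128 = 0.269916
O = 0.215311 / √(0.307549 × 0.269916) = 0.215311 / 0.2881187 = 0.7473
O = 0.7473 > 0.6 → Yes.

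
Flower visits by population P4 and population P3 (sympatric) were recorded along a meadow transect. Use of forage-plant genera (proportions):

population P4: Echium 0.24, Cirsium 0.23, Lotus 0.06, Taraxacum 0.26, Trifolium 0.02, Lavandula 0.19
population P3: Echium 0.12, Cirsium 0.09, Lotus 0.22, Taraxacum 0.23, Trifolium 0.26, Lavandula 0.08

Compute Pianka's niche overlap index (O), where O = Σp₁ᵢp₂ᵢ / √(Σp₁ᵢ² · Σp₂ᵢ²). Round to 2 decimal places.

Σ p₁ᵢp₂ᵢ = 0.0288 + 0.0207 + 0.0132 + 0.0598 + 0.0052 + 0.0152 = 0.1429
Σp_1ᵢ² = 0.24² + 0.23² + 0.06² + 0.26² + 0.02² + 0.19² = 0.0576 + 0.0529 + 0.0036 + 0.0676 + 0.0004 + 0.0361 = 0.2182
Σp_2ᵢ² = 0.12² + 0.09² + 0.22² + 0.23² + 0.26² + 0.08² = 0.0144 + 0.0081 + 0.0484 + 0.0529 + 0.0676 + 0.0064 = 0.1978
O = 0.1429 / √(0.2182 × 0.1978) = 0.1429 / 0.20775 = 0.6878

0.69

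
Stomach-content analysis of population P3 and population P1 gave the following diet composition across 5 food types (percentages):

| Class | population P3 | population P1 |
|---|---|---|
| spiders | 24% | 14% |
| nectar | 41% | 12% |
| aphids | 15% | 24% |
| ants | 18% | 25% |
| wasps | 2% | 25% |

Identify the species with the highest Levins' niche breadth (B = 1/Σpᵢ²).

Convert percentages to proportions (divide by 100).
Σp_P3ᵢ² = 0.24² + 0.41² + 0.15² + 0.18² + 0.02² = 0.0576 + 0.1681 + 0.0225 + 0.0324 + 0.0004 = 0.2810
B_P3 = 1 / 0.2810 = 3.5587
Σp_P1ᵢ² = 0.14² + 0.12² + 0.24² + 0.25² + 0.25² = 0.0196 + 0.0144 + 0.0576 + 0.0625 + 0.0625 = 0.2166
B_P1 = 1 / 0.2166 = 4.6168
Highest B → broadest niche (most generalist): population P1 (B = 4.62).

population P1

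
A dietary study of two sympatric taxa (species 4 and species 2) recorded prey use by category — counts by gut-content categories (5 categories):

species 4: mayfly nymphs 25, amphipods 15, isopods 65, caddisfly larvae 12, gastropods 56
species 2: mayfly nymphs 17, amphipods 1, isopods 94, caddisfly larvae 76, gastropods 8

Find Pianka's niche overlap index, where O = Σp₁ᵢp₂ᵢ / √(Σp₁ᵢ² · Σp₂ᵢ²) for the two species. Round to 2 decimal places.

0.71

Proportions for species 4 (n=173): 25/173=0.1445, 15/173=0.0867, 65/173=0.3757, 12/173=0.0694, 56/173=0.3237
Proportions for species 2 (n=196): 17/196=0.0867, 1/196=0.0051, 94/196=0.4796, 76/196=0.3878, 8/196=0.0408
Σ p₁ᵢp₂ᵢ = 0.012528 + 0.000442 + 0.180186 + 0.026913 + 0.013207 = 0.233276
Σp_1ᵢ² = 0.1445² + 0.0867² + 0.3757² + 0.0694² + 0.3237² = 0.020880 + 0.007517 + 0.141150 + 0.004816 + 0.104782 = 0.279145
Σp_2ᵢ² = 0.0867² + 0.0051² + 0.4796² + 0.3878² + 0.0408² = 0.007517 + 0.000026 + 0.230016 + 0.150389 + 0.001665 = 0.389613
O = 0.233276 / √(0.279145 × 0.389613) = 0.233276 / 0.3297856 = 0.7074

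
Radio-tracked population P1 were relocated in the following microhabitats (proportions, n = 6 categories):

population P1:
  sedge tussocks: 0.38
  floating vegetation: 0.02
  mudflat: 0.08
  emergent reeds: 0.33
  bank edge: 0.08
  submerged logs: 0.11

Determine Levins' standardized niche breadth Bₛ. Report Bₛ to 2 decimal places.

Σpᵢ² = 0.38² + 0.02² + 0.08² + 0.33² + 0.08² + 0.11² = 0.1444 + 0.0004 + 0.0064 + 0.1089 + 0.0064 + 0.0121 = 0.2786
B = 1 / 0.2786 = 3.5894
Bₛ = (B − 1)/(n − 1) = (3.5894 − 1)/(6 − 1) = 2.5894/5 = 0.5179

0.52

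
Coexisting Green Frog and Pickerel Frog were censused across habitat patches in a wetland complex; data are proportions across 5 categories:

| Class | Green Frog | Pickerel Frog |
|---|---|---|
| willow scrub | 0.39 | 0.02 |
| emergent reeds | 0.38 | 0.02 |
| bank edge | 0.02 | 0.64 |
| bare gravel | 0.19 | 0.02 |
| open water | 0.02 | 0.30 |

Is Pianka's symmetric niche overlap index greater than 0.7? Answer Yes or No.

No

Σ p₁ᵢp₂ᵢ = 0.0078 + 0.0076 + 0.0128 + 0.0038 + 0.0060 = 0.0380
Σp_1ᵢ² = 0.39² + 0.38² + 0.02² + 0.19² + 0.02² = 0.1521 + 0.1444 + 0.0004 + 0.0361 + 0.0004 = 0.3334
Σp_2ᵢ² = 0.02² + 0.02² + 0.64² + 0.02² + 0.30² = 0.0004 + 0.0004 + 0.4096 + 0.0004 + 0.0900 = 0.5008
O = 0.0380 / √(0.3334 × 0.5008) = 0.0380 / 0.40862 = 0.0930
O = 0.0930 < 0.7 → No.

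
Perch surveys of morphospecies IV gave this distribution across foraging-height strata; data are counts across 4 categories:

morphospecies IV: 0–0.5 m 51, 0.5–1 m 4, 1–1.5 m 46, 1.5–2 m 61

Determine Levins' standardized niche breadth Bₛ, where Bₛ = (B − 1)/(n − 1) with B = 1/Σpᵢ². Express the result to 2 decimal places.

Proportions for morphospecies IV (n=162): 51/162=0.3148, 4/162=0.0247, 46/162=0.2840, 61/162=0.3765
Σpᵢ² = 0.3148² + 0.0247² + 0.2840² + 0.3765² = 0.099099 + 0.000610 + 0.080656 + 0.141752 = 0.322117
B = 1 / 0.322117 = 3.1045
Bₛ = (B − 1)/(n − 1) = (3.1045 − 1)/(4 − 1) = 2.1045/3 = 0.7015

0.70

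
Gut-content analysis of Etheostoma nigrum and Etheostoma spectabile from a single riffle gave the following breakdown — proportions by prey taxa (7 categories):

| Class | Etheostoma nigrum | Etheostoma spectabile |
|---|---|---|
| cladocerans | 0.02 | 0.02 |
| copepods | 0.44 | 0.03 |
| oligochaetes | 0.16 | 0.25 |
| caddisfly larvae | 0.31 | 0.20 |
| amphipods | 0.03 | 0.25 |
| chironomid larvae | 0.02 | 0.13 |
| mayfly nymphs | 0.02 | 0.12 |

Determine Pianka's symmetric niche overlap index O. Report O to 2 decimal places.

0.51

Σ p₁ᵢp₂ᵢ = 0.0004 + 0.0132 + 0.0400 + 0.0620 + 0.0075 + 0.0026 + 0.0024 = 0.1281
Σp_1ᵢ² = 0.02² + 0.44² + 0.16² + 0.31² + 0.03² + 0.02² + 0.02² = 0.0004 + 0.1936 + 0.0256 + 0.0961 + 0.0009 + 0.0004 + 0.0004 = 0.3174
Σp_2ᵢ² = 0.02² + 0.03² + 0.25² + 0.20² + 0.25² + 0.13² + 0.12² = 0.0004 + 0.0009 + 0.0625 + 0.0400 + 0.0625 + 0.0169 + 0.0144 = 0.1976
O = 0.1281 / √(0.3174 × 0.1976) = 0.1281 / 0.25044 = 0.5115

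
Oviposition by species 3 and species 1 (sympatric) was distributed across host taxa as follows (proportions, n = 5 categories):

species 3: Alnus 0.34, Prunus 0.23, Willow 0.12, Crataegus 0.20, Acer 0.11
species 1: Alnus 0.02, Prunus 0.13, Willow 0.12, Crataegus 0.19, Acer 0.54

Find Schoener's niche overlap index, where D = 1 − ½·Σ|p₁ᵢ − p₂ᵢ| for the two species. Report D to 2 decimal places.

0.57

Σ|p₁ᵢ − p₂ᵢ| = 0.32 + 0.10 + 0.00 + 0.01 + 0.43 = 0.86
D = 1 − ½ × 0.86 = 1 − 0.430 = 0.5700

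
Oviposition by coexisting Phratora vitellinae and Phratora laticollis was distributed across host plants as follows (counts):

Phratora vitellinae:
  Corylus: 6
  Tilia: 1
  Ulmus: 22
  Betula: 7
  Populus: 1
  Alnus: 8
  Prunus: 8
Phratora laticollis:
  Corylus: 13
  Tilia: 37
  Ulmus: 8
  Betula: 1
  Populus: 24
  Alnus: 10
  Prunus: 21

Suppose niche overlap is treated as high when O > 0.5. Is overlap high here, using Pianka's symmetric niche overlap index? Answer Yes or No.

No

Proportions for Phratora vitellinae (n=53): 6/53=0.1132, 1/53=0.0189, 22/53=0.4151, 7/53=0.1321, 1/53=0.0189, 8/53=0.1509, 8/53=0.1509
Proportions for Phratora laticollis (n=114): 13/114=0.1140, 37/114=0.3246, 8/114=0.0702, 1/114=0.0088, 24/114=0.2105, 10/114=0.0877, 21/114=0.1842
Σ p₁ᵢp₂ᵢ = 0.012905 + 0.006135 + 0.029140 + 0.001162 + 0.003978 + 0.013234 + 0.027796 = 0.094350
Σp_1ᵢ² = 0.1132² + 0.0189² + 0.4151² + 0.1321² + 0.0189² + 0.1509² + 0.1509² = 0.012814 + 0.000357 + 0.172308 + 0.017450 + 0.000357 + 0.022771 + 0.022771 = 0.248828
Σp_2ᵢ² = 0.1140² + 0.3246² + 0.0702² + 0.0088² + 0.2105² + 0.0877² + 0.1842² = 0.012996 + 0.105365 + 0.004928 + 0.000077 + 0.044310 + 0.007691 + 0.033930 = 0.209297
O = 0.094350 / √(0.248828 × 0.209297) = 0.094350 / 0.2282081 = 0.4134
O = 0.4134 < 0.5 → No.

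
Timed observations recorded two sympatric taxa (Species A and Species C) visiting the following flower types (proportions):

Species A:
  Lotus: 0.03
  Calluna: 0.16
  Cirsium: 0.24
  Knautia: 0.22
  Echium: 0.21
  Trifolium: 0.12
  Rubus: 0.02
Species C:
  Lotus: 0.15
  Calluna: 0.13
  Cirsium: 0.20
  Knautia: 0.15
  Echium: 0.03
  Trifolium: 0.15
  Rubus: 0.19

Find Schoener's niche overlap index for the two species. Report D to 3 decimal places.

Σ|p₁ᵢ − p₂ᵢ| = 0.12 + 0.03 + 0.04 + 0.07 + 0.18 + 0.03 + 0.17 = 0.64
D = 1 − ½ × 0.64 = 1 − 0.320 = 0.68000

0.680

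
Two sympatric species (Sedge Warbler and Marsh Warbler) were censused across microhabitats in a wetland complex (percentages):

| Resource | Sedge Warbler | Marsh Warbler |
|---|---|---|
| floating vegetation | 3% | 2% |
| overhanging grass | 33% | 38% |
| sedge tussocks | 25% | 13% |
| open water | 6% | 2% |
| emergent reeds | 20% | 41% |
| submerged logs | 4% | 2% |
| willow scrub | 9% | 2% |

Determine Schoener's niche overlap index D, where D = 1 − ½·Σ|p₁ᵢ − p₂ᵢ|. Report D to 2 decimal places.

Convert percentages to proportions (divide by 100).
Σ|p₁ᵢ − p₂ᵢ| = 0.01 + 0.05 + 0.12 + 0.04 + 0.21 + 0.02 + 0.07 = 0.52
D = 1 − ½ × 0.52 = 1 − 0.260 = 0.7400

0.74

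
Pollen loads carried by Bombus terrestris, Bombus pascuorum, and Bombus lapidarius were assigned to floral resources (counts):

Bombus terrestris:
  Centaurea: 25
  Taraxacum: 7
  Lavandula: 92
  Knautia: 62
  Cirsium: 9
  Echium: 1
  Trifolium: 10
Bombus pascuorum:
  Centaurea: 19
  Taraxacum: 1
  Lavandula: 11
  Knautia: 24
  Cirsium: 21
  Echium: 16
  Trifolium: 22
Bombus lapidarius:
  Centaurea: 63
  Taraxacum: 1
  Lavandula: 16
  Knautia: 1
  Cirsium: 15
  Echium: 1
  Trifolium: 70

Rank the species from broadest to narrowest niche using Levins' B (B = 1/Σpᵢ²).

Proportions for Bombus terrestris (n=206): 25/206=0.1214, 7/206=0.0340, 92/206=0.4466, 62/206=0.3010, 9/206=0.0437, 1/206=0.0049, 10/206=0.0485
Proportions for Bombus pascuorum (n=114): 19/114=0.1667, 1/114=0.0088, 11/114=0.0965, 24/114=0.2105, 21/114=0.1842, 16/114=0.1404, 22/114=0.1930
Proportions for Bombus lapidarius (n=167): 63/167=0.3772, 1/167=0.0060, 16/167=0.0958, 1/167=0.0060, 15/167=0.0898, 1/167=0.0060, 70/167=0.4192
Σp_terrᵢ² = 0.1214² + 0.0340² + 0.4466² + 0.3010² + 0.0437² + 0.0049² + 0.0485² = 0.014738 + 0.001156 + 0.199452 + 0.090601 + 0.001910 + 0.000024 + 0.002352 = 0.310233
B_terr = 1 / 0.310233 = 3.2234
Σp_pascᵢ² = 0.1667² + 0.0088² + 0.0965² + 0.2105² + 0.1842² + 0.1404² + 0.1930² = 0.027789 + 0.000077 + 0.009312 + 0.044310 + 0.033930 + 0.019712 + 0.037249 = 0.172379
B_pasc = 1 / 0.172379 = 5.8012
Σp_lapiᵢ² = 0.3772² + 0.0060² + 0.0958² + 0.0060² + 0.0898² + 0.0060² + 0.4192² = 0.142280 + 0.000036 + 0.009178 + 0.000036 + 0.008064 + 0.000036 + 0.175729 = 0.335359
B_lapi = 1 / 0.335359 = 2.9819
Ranking by B (broadest → narrowest): Bombus pascuorum (5.80) > Bombus terrestris (3.22) > Bombus lapidarius (2.98)

Bombus pascuorum > Bombus terrestris > Bombus lapidarius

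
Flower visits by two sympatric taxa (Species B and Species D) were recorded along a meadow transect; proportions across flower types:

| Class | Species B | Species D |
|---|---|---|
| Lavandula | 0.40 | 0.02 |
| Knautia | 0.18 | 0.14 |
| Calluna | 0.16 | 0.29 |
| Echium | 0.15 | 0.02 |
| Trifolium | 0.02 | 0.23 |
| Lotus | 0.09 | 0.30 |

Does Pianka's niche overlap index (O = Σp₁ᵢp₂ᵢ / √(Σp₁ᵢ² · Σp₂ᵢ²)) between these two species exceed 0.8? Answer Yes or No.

Σ p₁ᵢp₂ᵢ = 0.0080 + 0.0252 + 0.0464 + 0.0030 + 0.0046 + 0.0270 = 0.1142
Σp_1ᵢ² = 0.40² + 0.18² + 0.16² + 0.15² + 0.02² + 0.09² = 0.1600 + 0.0324 + 0.0256 + 0.0225 + 0.0004 + 0.0081 = 0.2490
Σp_2ᵢ² = 0.02² + 0.14² + 0.29² + 0.02² + 0.23² + 0.30² = 0.0004 + 0.0196 + 0.0841 + 0.0004 + 0.0529 + 0.0900 = 0.2474
O = 0.1142 / √(0.2490 × 0.2474) = 0.1142 / 0.24820 = 0.4601
O = 0.4601 < 0.8 → No.

No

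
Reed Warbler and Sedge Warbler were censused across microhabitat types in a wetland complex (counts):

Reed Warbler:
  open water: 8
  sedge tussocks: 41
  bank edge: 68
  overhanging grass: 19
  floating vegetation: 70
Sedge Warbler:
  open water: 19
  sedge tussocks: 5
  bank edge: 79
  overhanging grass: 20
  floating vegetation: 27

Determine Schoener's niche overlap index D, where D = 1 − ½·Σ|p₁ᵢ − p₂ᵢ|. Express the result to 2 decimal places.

0.67

Proportions for Reed Warbler (n=206): 8/206=0.0388, 41/206=0.1990, 68/206=0.3301, 19/206=0.0922, 70/206=0.3398
Proportions for Sedge Warbler (n=150): 19/150=0.1267, 5/150=0.0333, 79/150=0.5267, 20/150=0.1333, 27/150=0.1800
Σ|p₁ᵢ − p₂ᵢ| = 0.0879 + 0.1657 + 0.1966 + 0.0411 + 0.1598 = 0.6511
D = 1 − ½ × 0.6511 = 1 − 0.32555 = 0.67445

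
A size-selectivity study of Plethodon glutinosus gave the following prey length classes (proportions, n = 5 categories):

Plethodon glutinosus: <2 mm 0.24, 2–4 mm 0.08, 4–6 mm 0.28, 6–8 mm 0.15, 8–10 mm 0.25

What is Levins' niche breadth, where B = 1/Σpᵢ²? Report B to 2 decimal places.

4.40

Σpᵢ² = 0.24² + 0.08² + 0.28² + 0.15² + 0.25² = 0.0576 + 0.0064 + 0.0784 + 0.0225 + 0.0625 = 0.2274
B = 1 / 0.2274 = 4.3975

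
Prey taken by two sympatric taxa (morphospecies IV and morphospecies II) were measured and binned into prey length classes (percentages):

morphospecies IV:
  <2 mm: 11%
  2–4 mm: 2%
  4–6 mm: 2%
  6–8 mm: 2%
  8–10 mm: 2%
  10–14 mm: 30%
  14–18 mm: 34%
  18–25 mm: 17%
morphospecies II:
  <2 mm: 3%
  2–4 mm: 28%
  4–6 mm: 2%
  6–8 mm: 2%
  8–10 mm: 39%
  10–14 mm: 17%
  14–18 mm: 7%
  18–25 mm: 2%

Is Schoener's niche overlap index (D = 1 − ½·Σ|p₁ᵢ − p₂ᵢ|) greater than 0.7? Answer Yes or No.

No

Convert percentages to proportions (divide by 100).
Σ|p₁ᵢ − p₂ᵢ| = 0.08 + 0.26 + 0.00 + 0.00 + 0.37 + 0.13 + 0.27 + 0.15 = 1.26
D = 1 − ½ × 1.26 = 1 − 0.630 = 0.3700
D = 0.3700 < 0.7 → No.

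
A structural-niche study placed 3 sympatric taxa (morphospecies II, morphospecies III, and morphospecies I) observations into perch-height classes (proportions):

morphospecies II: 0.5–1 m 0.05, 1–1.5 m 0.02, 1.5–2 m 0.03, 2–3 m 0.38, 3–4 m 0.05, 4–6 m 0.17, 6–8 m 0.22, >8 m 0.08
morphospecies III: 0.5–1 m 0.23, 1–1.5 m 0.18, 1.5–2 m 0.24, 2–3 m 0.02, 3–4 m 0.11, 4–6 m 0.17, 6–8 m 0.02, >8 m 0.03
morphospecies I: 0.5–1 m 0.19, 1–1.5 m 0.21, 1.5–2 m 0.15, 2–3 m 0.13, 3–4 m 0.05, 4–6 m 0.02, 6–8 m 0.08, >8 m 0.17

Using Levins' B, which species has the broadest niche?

Σp_IIᵢ² = 0.05² + 0.02² + 0.03² + 0.38² + 0.05² + 0.17² + 0.22² + 0.08² = 0.0025 + 0.0004 + 0.0009 + 0.1444 + 0.0025 + 0.0289 + 0.0484 + 0.0064 = 0.2344
B_II = 1 / 0.2344 = 4.2662
Σp_IIIᵢ² = 0.23² + 0.18² + 0.24² + 0.02² + 0.11² + 0.17² + 0.02² + 0.03² = 0.0529 + 0.0324 + 0.0576 + 0.0004 + 0.0121 + 0.0289 + 0.0004 + 0.0009 = 0.1856
B_III = 1 / 0.1856 = 5.3879
Σp_Iᵢ² = 0.19² + 0.21² + 0.15² + 0.13² + 0.05² + 0.02² + 0.08² + 0.17² = 0.0361 + 0.0441 + 0.0225 + 0.0169 + 0.0025 + 0.0004 + 0.0064 + 0.0289 = 0.1578
B_I = 1 / 0.1578 = 6.3371
Highest B → broadest niche (most generalist): morphospecies I (B = 6.34).

morphospecies I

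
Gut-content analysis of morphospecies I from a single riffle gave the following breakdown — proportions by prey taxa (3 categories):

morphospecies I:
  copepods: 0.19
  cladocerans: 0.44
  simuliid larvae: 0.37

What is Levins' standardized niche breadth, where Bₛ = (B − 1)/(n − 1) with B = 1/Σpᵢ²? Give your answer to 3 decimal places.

0.864

Σpᵢ² = 0.19² + 0.44² + 0.37² = 0.0361 + 0.1936 + 0.1369 = 0.3666
B = 1 / 0.3666 = 2.72777
Bₛ = (B − 1)/(n − 1) = (2.72777 − 1)/(3 − 1) = 1.72777/2 = 0.86389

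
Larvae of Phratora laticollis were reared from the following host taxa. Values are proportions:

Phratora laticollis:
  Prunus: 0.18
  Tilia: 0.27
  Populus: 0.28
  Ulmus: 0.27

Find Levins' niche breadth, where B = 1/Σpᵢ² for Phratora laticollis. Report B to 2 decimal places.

Σpᵢ² = 0.18² + 0.27² + 0.28² + 0.27² = 0.0324 + 0.0729 + 0.0784 + 0.0729 = 0.2566
B = 1 / 0.2566 = 3.8971

3.90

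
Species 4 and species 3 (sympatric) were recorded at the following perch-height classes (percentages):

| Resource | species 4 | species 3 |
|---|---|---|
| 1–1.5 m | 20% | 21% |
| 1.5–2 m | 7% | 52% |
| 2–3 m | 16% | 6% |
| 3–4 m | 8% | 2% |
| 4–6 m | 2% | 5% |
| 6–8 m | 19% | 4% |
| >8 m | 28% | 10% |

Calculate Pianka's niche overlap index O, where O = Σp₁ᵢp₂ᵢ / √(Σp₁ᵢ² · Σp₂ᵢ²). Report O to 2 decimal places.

0.50

Convert percentages to proportions (divide by 100).
Σ p₁ᵢp₂ᵢ = 0.0420 + 0.0364 + 0.0096 + 0.0016 + 0.0010 + 0.0076 + 0.0280 = 0.1262
Σp_1ᵢ² = 0.20² + 0.07² + 0.16² + 0.08² + 0.02² + 0.19² + 0.28² = 0.0400 + 0.0049 + 0.0256 + 0.0064 + 0.0004 + 0.0361 + 0.0784 = 0.1918
Σp_2ᵢ² = 0.21² + 0.52² + 0.06² + 0.02² + 0.05² + 0.04² + 0.10² = 0.0441 + 0.2704 + 0.0036 + 0.0004 + 0.0025 + 0.0016 + 0.0100 = 0.3326
O = 0.1262 / √(0.1918 × 0.3326) = 0.1262 / 0.25257 = 0.4997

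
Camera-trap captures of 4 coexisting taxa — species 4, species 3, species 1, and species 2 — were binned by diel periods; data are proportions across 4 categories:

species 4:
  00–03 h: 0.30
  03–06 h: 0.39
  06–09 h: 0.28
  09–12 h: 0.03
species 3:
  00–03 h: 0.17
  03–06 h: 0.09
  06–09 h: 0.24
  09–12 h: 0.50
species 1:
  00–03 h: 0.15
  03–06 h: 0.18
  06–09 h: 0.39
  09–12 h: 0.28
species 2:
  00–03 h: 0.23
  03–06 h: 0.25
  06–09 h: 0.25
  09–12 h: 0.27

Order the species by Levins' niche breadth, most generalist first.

Σp_4ᵢ² = 0.30² + 0.39² + 0.28² + 0.03² = 0.0900 + 0.1521 + 0.0784 + 0.0009 = 0.3214
B_4 = 1 / 0.3214 = 3.1114
Σp_3ᵢ² = 0.17² + 0.09² + 0.24² + 0.50² = 0.0289 + 0.0081 + 0.0576 + 0.2500 = 0.3446
B_3 = 1 / 0.3446 = 2.9019
Σp_1ᵢ² = 0.15² + 0.18² + 0.39² + 0.28² = 0.0225 + 0.0324 + 0.1521 + 0.0784 = 0.2854
B_1 = 1 / 0.2854 = 3.5039
Σp_2ᵢ² = 0.23² + 0.25² + 0.25² + 0.27² = 0.0529 + 0.0625 + 0.0625 + 0.0729 = 0.2508
B_2 = 1 / 0.2508 = 3.9872
Ranking by B (broadest → narrowest): species 2 (3.99) > species 1 (3.50) > species 4 (3.11) > species 3 (2.90)

species 2 > species 1 > species 4 > species 3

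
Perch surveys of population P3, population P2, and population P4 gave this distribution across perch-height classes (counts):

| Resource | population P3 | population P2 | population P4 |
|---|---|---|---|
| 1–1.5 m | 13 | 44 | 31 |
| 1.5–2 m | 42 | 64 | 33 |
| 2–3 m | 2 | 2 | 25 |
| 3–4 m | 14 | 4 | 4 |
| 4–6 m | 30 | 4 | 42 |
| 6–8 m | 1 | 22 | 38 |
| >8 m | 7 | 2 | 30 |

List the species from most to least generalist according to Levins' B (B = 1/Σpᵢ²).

Proportions for population P3 (n=109): 13/109=0.1193, 42/109=0.3853, 2/109=0.0183, 14/109=0.1284, 30/109=0.2752, 1/109=0.0092, 7/109=0.0642
Proportions for population P2 (n=142): 44/142=0.3099, 64/142=0.4507, 2/142=0.0141, 4/142=0.0282, 4/142=0.0282, 22/142=0.1549, 2/142=0.0141
Proportions for population P4 (n=203): 31/203=0.1527, 33/203=0.1626, 25/203=0.1232, 4/203=0.0197, 42/203=0.2069, 38/203=0.1872, 30/203=0.1478
Σp_P3ᵢ² = 0.1193² + 0.3853² + 0.0183² + 0.1284² + 0.2752² + 0.0092² + 0.0642² = 0.014232 + 0.148456 + 0.000335 + 0.016487 + 0.075735 + 0.000085 + 0.004122 = 0.259452
B_P3 = 1 / 0.259452 = 3.8543
Σp_P2ᵢ² = 0.3099² + 0.4507² + 0.0141² + 0.0282² + 0.0282² + 0.1549² + 0.0141² = 0.096038 + 0.203130 + 0.000199 + 0.000795 + 0.000795 + 0.023994 + 0.000199 = 0.325150
B_P2 = 1 / 0.325150 = 3.0755
Σp_P4ᵢ² = 0.1527² + 0.1626² + 0.1232² + 0.0197² + 0.2069² + 0.1872² + 0.1478² = 0.023317 + 0.026439 + 0.015178 + 0.000388 + 0.042808 + 0.035044 + 0.021845 = 0.165019
B_P4 = 1 / 0.165019 = 6.0599
Ranking by B (broadest → narrowest): population P4 (6.06) > population P3 (3.85) > population P2 (3.08)

population P4 > population P3 > population P2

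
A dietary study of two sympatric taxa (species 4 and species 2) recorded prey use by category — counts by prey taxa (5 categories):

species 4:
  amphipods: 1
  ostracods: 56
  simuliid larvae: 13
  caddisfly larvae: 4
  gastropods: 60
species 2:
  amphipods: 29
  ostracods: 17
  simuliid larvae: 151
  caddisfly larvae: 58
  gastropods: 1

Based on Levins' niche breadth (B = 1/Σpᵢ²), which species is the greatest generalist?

Proportions for species 4 (n=134): 1/134=0.0075, 56/134=0.4179, 13/134=0.0970, 4/134=0.0299, 60/134=0.4478
Proportions for species 2 (n=256): 29/256=0.1133, 17/256=0.0664, 151/256=0.5898, 58/256=0.2266, 1/256=0.0039
Σp_4ᵢ² = 0.0075² + 0.4179² + 0.0970² + 0.0299² + 0.4478² = 0.000056 + 0.174640 + 0.009409 + 0.000894 + 0.200525 = 0.385524
B_4 = 1 / 0.385524 = 2.5939
Σp_2ᵢ² = 0.1133² + 0.0664² + 0.5898² + 0.2266² + 0.0039² = 0.012837 + 0.004409 + 0.347864 + 0.051348 + 0.000015 = 0.416473
B_2 = 1 / 0.416473 = 2.4011
Highest B → broadest niche (most generalist): species 4 (B = 2.59).

species 4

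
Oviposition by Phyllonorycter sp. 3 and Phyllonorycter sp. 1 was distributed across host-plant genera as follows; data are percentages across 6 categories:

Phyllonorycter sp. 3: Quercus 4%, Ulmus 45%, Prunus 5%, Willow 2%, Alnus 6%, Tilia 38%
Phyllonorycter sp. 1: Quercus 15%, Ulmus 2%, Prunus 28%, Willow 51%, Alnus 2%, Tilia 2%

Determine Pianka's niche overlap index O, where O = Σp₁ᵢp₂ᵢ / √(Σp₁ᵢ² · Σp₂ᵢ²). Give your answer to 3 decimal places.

0.134

Convert percentages to proportions (divide by 100).
Σ p₁ᵢp₂ᵢ = 0.0060 + 0.0090 + 0.0140 + 0.0102 + 0.0012 + 0.0076 = 0.0480
Σp_1ᵢ² = 0.04² + 0.45² + 0.05² + 0.02² + 0.06² + 0.38² = 0.0016 + 0.2025 + 0.0025 + 0.0004 + 0.0036 + 0.1444 = 0.3550
Σp_2ᵢ² = 0.15² + 0.02² + 0.28² + 0.51² + 0.02² + 0.02² = 0.0225 + 0.0004 + 0.0784 + 0.2601 + 0.0004 + 0.0004 = 0.3622
O = 0.0480 / √(0.3550 × 0.3622) = 0.0480 / 0.358582 = 0.13386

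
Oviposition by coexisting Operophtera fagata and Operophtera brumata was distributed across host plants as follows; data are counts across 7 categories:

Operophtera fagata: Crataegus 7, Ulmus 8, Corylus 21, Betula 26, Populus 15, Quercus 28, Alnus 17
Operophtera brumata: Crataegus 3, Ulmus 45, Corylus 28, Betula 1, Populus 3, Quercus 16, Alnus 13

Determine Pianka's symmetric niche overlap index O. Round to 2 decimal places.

Proportions for Operophtera fagata (n=122): 7/122=0.0574, 8/122=0.0656, 21/122=0.1721, 26/122=0.2131, 15/122=0.1230, 28/122=0.2295, 17/122=0.1393
Proportions for Operophtera brumata (n=109): 3/109=0.0275, 45/109=0.4128, 28/109=0.2569, 1/109=0.0092, 3/109=0.0275, 16/109=0.1468, 13/109=0.1193
Σ p₁ᵢp₂ᵢ = 0.001579 + 0.027080 + 0.044212 + 0.001961 + 0.003383 + 0.033691 + 0.016618 = 0.128524
Σp_1ᵢ² = 0.0574² + 0.0656² + 0.1721² + 0.2131² + 0.1230² + 0.2295² + 0.1393² = 0.003295 + 0.004303 + 0.029618 + 0.045412 + 0.015129 + 0.052670 + 0.019404 = 0.169831
Σp_2ᵢ² = 0.0275² + 0.4128² + 0.2569² + 0.0092² + 0.0275² + 0.1468² + 0.1193² = 0.000756 + 0.170404 + 0.065998 + 0.000085 + 0.000756 + 0.021550 + 0.014232 = 0.273781
O = 0.128524 / √(0.169831 × 0.273781) = 0.128524 / 0.2156305 = 0.5960

0.60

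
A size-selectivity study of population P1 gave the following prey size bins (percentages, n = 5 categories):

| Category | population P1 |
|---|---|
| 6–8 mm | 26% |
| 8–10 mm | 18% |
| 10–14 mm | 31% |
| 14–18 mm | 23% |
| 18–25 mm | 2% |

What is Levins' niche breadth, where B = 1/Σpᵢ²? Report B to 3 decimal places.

Convert percentages to proportions (divide by 100).
Σpᵢ² = 0.26² + 0.18² + 0.31² + 0.23² + 0.02² = 0.0676 + 0.0324 + 0.0961 + 0.0529 + 0.0004 = 0.2494
B = 1 / 0.2494 = 4.00962

4.010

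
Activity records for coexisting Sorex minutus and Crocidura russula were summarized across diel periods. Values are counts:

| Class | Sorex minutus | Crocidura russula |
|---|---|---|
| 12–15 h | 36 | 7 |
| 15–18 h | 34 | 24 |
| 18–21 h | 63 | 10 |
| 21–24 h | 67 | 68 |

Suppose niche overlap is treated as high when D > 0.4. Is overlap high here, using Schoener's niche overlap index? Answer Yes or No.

Proportions for Sorex minutus (n=200): 36/200=0.1800, 34/200=0.1700, 63/200=0.3150, 67/200=0.3350
Proportions for Crocidura russula (n=109): 7/109=0.0642, 24/109=0.2202, 10/109=0.0917, 68/109=0.6239
Σ|p₁ᵢ − p₂ᵢ| = 0.1158 + 0.0502 + 0.2233 + 0.2889 = 0.6782
D = 1 − ½ × 0.6782 = 1 − 0.33910 = 0.66090
D = 0.66090 > 0.4 → Yes.

Yes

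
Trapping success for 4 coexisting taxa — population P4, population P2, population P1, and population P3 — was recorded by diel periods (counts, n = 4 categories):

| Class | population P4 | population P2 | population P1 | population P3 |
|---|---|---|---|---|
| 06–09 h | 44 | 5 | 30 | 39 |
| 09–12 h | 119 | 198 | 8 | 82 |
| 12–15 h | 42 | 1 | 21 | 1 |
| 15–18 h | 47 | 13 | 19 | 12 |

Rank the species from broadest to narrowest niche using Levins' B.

Proportions for population P4 (n=252): 44/252=0.1746, 119/252=0.4722, 42/252=0.1667, 47/252=0.1865
Proportions for population P2 (n=217): 5/217=0.0230, 198/217=0.9124, 1/217=0.0046, 13/217=0.0599
Proportions for population P1 (n=78): 30/78=0.3846, 8/78=0.1026, 21/78=0.2692, 19/78=0.2436
Proportions for population P3 (n=134): 39/134=0.2910, 82/134=0.6119, 1/134=0.0075, 12/134=0.0896
Σp_P4ᵢ² = 0.1746² + 0.4722² + 0.1667² + 0.1865² = 0.030485 + 0.222973 + 0.027789 + 0.034782 = 0.316029
B_P4 = 1 / 0.316029 = 3.1643
Σp_P2ᵢ² = 0.0230² + 0.9124² + 0.0046² + 0.0599² = 0.000529 + 0.832474 + 0.000021 + 0.003588 = 0.836612
B_P2 = 1 / 0.836612 = 1.1953
Σp_P1ᵢ² = 0.3846² + 0.1026² + 0.2692² + 0.2436² = 0.147917 + 0.010527 + 0.072469 + 0.059341 = 0.290254
B_P1 = 1 / 0.290254 = 3.4453
Σp_P3ᵢ² = 0.2910² + 0.6119² + 0.0075² + 0.0896² = 0.084681 + 0.374422 + 0.000056 + 0.008028 = 0.467187
B_P3 = 1 / 0.467187 = 2.1405
Ranking by B (broadest → narrowest): population P1 (3.45) > population P4 (3.16) > population P3 (2.14) > population P2 (1.20)

population P1 > population P4 > population P3 > population P2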